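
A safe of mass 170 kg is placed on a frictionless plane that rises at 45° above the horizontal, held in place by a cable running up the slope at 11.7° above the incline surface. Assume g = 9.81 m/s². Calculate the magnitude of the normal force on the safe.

Take axes along and perpendicular to the incline. Weight components: W sin 45° = 1179 N down-slope, W cos 45° = 1179 N into the surface.
Along incline: T cos 11.7° = W sin 45° → T = 1204 N.
Perpendicular: N = W cos 45° − T sin 11.7° = 935 N.

N ≈ 935 N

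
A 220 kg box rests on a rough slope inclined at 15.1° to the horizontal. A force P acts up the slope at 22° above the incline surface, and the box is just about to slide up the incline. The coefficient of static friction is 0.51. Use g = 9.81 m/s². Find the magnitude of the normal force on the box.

N ≈ 1540 N

On the verge of sliding up the incline, friction equals μN and acts down the slope.
Perpendicular: N + P sin 22° = W cos 15.1° = 2084 N.
Along incline: P cos 22° = W sin 15.1° + μN  with W sin 15.1° = 562.2 N.
Solving the pair for P and N: P = 1453 N, N = 1539 N (and f = μN = 785.1 N).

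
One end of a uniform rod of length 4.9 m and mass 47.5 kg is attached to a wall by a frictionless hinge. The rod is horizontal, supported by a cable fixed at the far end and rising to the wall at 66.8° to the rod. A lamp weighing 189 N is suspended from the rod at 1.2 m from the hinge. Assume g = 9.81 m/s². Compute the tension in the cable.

Take torques about the hinge: T sin 66.8° · 4.9 = 47.5×9.81×2.45 + 189×1.2 = 1368.4 N·m.
So T = 1368.4 / (0.9191 × 4.9) = 303.84 N.

T ≈ 304 N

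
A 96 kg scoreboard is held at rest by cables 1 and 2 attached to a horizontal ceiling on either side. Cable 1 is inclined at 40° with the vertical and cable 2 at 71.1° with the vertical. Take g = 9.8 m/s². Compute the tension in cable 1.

Angles from the horizontal: cable 1 is 90° − 40° = 50°, cable 2 is 90° − 71.1° = 18.9°.
Weight W = 96 × 9.8 = 940.8 N acts straight down.
Horizontal: T_1 cos 50° = T_2 cos 18.9°  →  T_2 = 0.6794 T_1.
Vertical: T_1 sin 50° + T_2 sin 18.9° = 940.8.
Substituting the horizontal relation into the vertical equation gives 0.9861 T_1 = 940.8, so T_1 = 954 N.

T_1 ≈ 954 N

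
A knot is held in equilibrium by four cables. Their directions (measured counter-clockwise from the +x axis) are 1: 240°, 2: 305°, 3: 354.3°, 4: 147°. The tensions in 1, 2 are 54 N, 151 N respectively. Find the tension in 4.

T_4 ≈ 357 N

Resolve: ΣF_x = 54 cos 240° + 151 cos 305° + T_3 cos 354.3° + T_4 cos 147° = 0.
        ΣF_y = 54 sin 240° + 151 sin 305° + T_3 sin 354.3° + T_4 sin 147° = 0.
The known terms sum to (59.61, -170.5) N, so 0.9951 T_3 − 0.8387 T_4 = -59.61 and -0.0993 T_3 + 0.5446 T_4 = 170.5.
Solving simultaneously: T_3 = 240.9 N, T_4 = 356.9 N.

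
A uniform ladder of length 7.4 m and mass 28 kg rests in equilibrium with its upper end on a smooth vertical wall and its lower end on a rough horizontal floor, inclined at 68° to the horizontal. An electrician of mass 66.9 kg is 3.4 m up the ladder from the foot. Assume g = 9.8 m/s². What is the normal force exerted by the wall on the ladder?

Torques about the foot: N_wall · 7.4 sin 68° = 28×9.8×3.7 cos 68° + 66.9×9.8×3.4 cos 68° → N_wall = 177.14 N.

N_wall ≈ 177 N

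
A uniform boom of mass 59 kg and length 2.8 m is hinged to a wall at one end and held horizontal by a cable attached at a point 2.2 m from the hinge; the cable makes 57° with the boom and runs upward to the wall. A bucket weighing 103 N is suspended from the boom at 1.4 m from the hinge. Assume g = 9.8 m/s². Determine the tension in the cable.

T ≈ 517 N

Take torques about the hinge: T sin 57° · 2.2 = 59×9.8×1.4 + 103×1.4 = 953.68 N·m.
So T = 953.68 / (0.8387 × 2.2) = 516.88 N.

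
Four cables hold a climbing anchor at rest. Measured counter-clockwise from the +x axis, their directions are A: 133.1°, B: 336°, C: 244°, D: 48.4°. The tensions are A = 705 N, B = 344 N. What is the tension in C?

T_C ≈ 1390 N

Resolve: ΣF_x = 705 cos 133.1° + 344 cos 336° + T_C cos 244° + T_D cos 48.4° = 0.
        ΣF_y = 705 sin 133.1° + 344 sin 336° + T_C sin 244° + T_D sin 48.4° = 0.
The known terms sum to (-167.4, 374.8) N, so -0.4384 T_C + 0.6639 T_D = 167.4 and -0.8988 T_C + 0.7478 T_D = -374.8.
Solving simultaneously: T_C = 1391 N, T_D = 1171 N.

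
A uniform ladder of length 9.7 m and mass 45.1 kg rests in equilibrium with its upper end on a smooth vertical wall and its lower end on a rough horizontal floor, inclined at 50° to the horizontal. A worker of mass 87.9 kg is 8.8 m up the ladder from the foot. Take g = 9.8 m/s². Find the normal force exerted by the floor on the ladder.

ΣF_y = 0: N_floor = 45.1×9.8 + 87.9×9.8 = 1303.4 N.

N_floor ≈ 1300 N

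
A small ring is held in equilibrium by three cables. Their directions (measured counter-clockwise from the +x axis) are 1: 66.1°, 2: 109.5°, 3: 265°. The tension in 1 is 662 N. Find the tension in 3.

T_3 ≈ 1100 N

Resolve: ΣF_x = 662 cos 66.1° + T_2 cos 109.5° + T_3 cos 265° = 0.
        ΣF_y = 662 sin 66.1° + T_2 sin 109.5° + T_3 sin 265° = 0.
The known terms sum to (268.2, 605.2) N, so -0.3338 T_2 − 0.0872 T_3 = -268.2 and 0.9426 T_2 − 0.9962 T_3 = -605.2.
Solving simultaneously: T_2 = 517.1 N, T_3 = 1097 N.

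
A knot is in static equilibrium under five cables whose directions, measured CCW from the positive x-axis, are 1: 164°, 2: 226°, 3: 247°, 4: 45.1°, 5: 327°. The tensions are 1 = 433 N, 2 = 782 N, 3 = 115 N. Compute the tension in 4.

T_4 ≈ 1030 N

Resolve: ΣF_x = 433 cos 164° + 782 cos 226° + 115 cos 247° + T_4 cos 45.1° + T_5 cos 327° = 0.
        ΣF_y = 433 sin 164° + 782 sin 226° + 115 sin 247° + T_4 sin 45.1° + T_5 sin 327° = 0.
The known terms sum to (-1004, -549) N, so 0.7059 T_4 + 0.8387 T_5 = 1004 and 0.7083 T_4 − 0.5446 T_5 = 549.
Solving simultaneously: T_4 = 1030 N, T_5 = 331 N.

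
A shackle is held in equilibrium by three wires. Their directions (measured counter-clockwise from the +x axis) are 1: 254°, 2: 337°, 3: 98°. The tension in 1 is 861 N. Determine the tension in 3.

T_3 ≈ 997 N

Resolve: ΣF_x = 861 cos 254° + T_2 cos 337° + T_3 cos 98° = 0.
        ΣF_y = 861 sin 254° + T_2 sin 337° + T_3 sin 98° = 0.
The known terms sum to (-237.3, -827.6) N, so 0.9205 T_2 − 0.1392 T_3 = 237.3 and -0.3907 T_2 + 0.9903 T_3 = 827.6.
Solving simultaneously: T_2 = 408.6 N, T_3 = 997 N.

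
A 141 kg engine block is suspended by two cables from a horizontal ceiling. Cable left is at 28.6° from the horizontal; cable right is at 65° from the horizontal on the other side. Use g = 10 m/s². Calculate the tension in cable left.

Weight W = 141 × 10 = 1410 N acts straight down.
Horizontal: T_left cos 28.6° = T_right cos 65°  →  T_right = 2.077 T_left.
Vertical: T_left sin 28.6° + T_right sin 65° = 1410.
Substituting the horizontal relation into the vertical equation gives 2.362 T_left = 1410, so T_left = 597.1 N.

T_left ≈ 597 N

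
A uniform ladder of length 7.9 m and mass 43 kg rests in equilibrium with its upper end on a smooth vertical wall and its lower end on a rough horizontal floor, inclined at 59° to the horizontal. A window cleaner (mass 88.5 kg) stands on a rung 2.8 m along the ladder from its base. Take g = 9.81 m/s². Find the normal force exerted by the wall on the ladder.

N_wall ≈ 312 N

Torques about the foot: N_wall · 7.9 sin 59° = 43×9.81×3.95 cos 59° + 88.5×9.81×2.8 cos 59° → N_wall = 311.62 N.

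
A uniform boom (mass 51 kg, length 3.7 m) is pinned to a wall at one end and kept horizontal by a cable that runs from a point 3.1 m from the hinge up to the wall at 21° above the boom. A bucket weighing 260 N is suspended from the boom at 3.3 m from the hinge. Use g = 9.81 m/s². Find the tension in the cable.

T ≈ 1610 N

Take torques about the hinge: T sin 21° · 3.1 = 51×9.81×1.85 + 260×3.3 = 1783.6 N·m.
So T = 1783.6 / (0.3584 × 3.1) = 1605.5 N.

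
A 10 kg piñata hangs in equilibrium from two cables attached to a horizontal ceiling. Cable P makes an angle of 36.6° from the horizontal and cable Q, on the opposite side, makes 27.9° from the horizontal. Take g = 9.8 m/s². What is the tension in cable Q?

T_Q ≈ 87.2 N

Weight W = 10 × 9.8 = 98 N acts straight down.
Horizontal: T_P cos 36.6° = T_Q cos 27.9°  →  T_P = 1.101 T_Q.
Vertical: T_P sin 36.6° + T_Q sin 27.9° = 98.
Substituting the horizontal relation into the vertical equation gives 1.124 T_Q = 98, so T_Q = 87.17 N.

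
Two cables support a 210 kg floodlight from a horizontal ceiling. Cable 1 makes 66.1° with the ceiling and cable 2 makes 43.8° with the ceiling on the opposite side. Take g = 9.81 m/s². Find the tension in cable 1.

Weight W = 210 × 9.81 = 2060 N acts straight down.
Horizontal: T_1 cos 66.1° = T_2 cos 43.8°  →  T_2 = 0.5613 T_1.
Vertical: T_1 sin 66.1° + T_2 sin 43.8° = 2060.
Substituting the horizontal relation into the vertical equation gives 1.303 T_1 = 2060, so T_1 = 1581 N.

T_1 ≈ 1580 N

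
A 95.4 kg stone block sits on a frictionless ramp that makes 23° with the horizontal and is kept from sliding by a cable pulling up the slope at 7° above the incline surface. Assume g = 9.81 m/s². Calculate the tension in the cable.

Take axes along and perpendicular to the incline. Weight components: W sin 23° = 365.7 N down-slope, W cos 23° = 861.5 N into the surface.
Along incline: T cos 7° = W sin 23° → T = 368.4 N.
Perpendicular: N = W cos 23° − T sin 7° = 816.6 N.

T ≈ 368 N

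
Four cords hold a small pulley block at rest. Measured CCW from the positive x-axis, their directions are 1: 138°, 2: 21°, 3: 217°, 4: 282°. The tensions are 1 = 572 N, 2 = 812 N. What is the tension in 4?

T_4 ≈ 373 N

Resolve: ΣF_x = 572 cos 138° + 812 cos 21° + T_3 cos 217° + T_4 cos 282° = 0.
        ΣF_y = 572 sin 138° + 812 sin 21° + T_3 sin 217° + T_4 sin 282° = 0.
The known terms sum to (333, 673.7) N, so -0.7986 T_3 + 0.2079 T_4 = -333 and -0.6018 T_3 − 0.9781 T_4 = -673.7.
Solving simultaneously: T_3 = 513.9 N, T_4 = 372.6 N.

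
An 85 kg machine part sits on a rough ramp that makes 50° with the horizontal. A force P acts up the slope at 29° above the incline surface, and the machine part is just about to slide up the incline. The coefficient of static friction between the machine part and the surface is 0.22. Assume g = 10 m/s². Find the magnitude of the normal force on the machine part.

N ≈ 165 N

On the verge of sliding up the incline, friction equals μN and acts down the slope.
Perpendicular: N + P sin 29° = W cos 50° = 546.4 N.
Along incline: P cos 29° = W sin 50° + μN  with W sin 50° = 651.1 N.
Solving the pair for P and N: P = 786.1 N, N = 165.3 N (and f = μN = 36.36 N).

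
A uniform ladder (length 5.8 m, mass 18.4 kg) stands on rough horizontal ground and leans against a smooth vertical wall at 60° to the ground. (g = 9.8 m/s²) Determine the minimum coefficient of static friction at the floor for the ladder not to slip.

μ_min ≈ 0.289

ΣF_y = 0: N_floor = 18.4×9.8 = 180.32 N.
Torques about the foot: N_wall · 5.8 sin 60° = 18.4×9.8×2.9 cos 60° → N_wall = 52.054 N.
ΣF_x = 0: f_floor = N_wall = 52.054 N.
μ_min = f_floor / N_floor = 52.054 / 180.32 = 0.2887.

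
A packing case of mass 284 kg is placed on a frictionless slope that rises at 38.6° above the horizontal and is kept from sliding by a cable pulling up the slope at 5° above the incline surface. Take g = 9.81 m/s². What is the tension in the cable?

Take axes along and perpendicular to the incline. Weight components: W sin 38.6° = 1738 N down-slope, W cos 38.6° = 2177 N into the surface.
Along incline: T cos 5° = W sin 38.6° → T = 1745 N.
Perpendicular: N = W cos 38.6° − T sin 5° = 2025 N.

T ≈ 1740 N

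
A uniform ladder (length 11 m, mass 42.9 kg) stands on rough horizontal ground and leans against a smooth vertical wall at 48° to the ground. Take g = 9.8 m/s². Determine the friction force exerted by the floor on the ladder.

Torques about the foot: N_wall · 11 sin 48° = 42.9×9.8×5.5 cos 48° → N_wall = 189.27 N.
ΣF_x = 0: f_floor = N_wall = 189.27 N.

f ≈ 189 N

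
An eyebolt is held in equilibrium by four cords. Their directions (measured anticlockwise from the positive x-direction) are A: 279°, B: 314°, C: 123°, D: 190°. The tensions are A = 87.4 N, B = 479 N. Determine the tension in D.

T_D ≈ 60.7 N

Resolve: ΣF_x = 87.4 cos 279° + 479 cos 314° + T_C cos 123° + T_D cos 190° = 0.
        ΣF_y = 87.4 sin 279° + 479 sin 314° + T_C sin 123° + T_D sin 190° = 0.
The known terms sum to (346.4, -430.9) N, so -0.5446 T_C − 0.9848 T_D = -346.4 and 0.8387 T_C − 0.1736 T_D = 430.9.
Solving simultaneously: T_C = 526.3 N, T_D = 60.67 N.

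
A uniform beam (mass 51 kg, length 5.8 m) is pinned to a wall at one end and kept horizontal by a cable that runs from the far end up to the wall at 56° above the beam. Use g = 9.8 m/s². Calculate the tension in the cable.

Take torques about the hinge: T sin 56° · 5.8 = 51×9.8×2.9 = 1449.4 N·m.
So T = 1449.4 / (0.8290 × 5.8) = 301.43 N.

T ≈ 301 N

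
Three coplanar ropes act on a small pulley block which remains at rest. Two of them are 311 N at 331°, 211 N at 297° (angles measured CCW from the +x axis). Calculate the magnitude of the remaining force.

Sum the known components: ΣF_x = 367.8 N, ΣF_y = -338.8 N.
For equilibrium the remaining force must supply (−ΣF_x, −ΣF_y) = (-367.8, 338.8) N.
Magnitude = √((-367.8)² + (338.8)²) = 500 N; direction = atan2(338.8, -367.8) = 137.4°.

F ≈ 500 N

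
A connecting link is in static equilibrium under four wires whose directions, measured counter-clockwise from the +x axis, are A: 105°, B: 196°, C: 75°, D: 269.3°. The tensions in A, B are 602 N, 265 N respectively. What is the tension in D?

Resolve: ΣF_x = 602 cos 105° + 265 cos 196° + T_C cos 75° + T_D cos 269.3° = 0.
        ΣF_y = 602 sin 105° + 265 sin 196° + T_C sin 75° + T_D sin 269.3° = 0.
The known terms sum to (-410.5, 508.4) N, so 0.2588 T_C − 0.0122 T_D = 410.5 and 0.9659 T_C − 0.9999 T_D = -508.4.
Solving simultaneously: T_C = 1687 N, T_D = 2138 N.

T_D ≈ 2140 N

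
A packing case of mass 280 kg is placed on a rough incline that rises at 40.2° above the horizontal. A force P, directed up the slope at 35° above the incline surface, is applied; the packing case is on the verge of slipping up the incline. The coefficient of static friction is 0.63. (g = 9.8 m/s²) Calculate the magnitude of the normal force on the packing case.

N ≈ 594 N

On the verge of sliding up the incline, friction equals μN and acts down the slope.
Perpendicular: N + P sin 35° = W cos 40.2° = 2096 N.
Along incline: P cos 35° = W sin 40.2° + μN  with W sin 40.2° = 1771 N.
Solving the pair for P and N: P = 2619 N, N = 593.8 N (and f = μN = 374.1 N).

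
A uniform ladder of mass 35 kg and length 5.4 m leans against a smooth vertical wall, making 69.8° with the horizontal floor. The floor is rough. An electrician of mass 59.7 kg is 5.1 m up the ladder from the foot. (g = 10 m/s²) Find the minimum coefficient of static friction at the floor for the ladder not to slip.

ΣF_y = 0: N_floor = 35×10 + 59.7×10 = 947 N.
Torques about the foot: N_wall · 5.4 sin 69.8° = 35×10×2.7 cos 69.8° + 59.7×10×5.1 cos 69.8° → N_wall = 271.84 N.
ΣF_x = 0: f_floor = N_wall = 271.84 N.
μ_min = f_floor / N_floor = 271.84 / 947 = 0.2871.

μ_min ≈ 0.287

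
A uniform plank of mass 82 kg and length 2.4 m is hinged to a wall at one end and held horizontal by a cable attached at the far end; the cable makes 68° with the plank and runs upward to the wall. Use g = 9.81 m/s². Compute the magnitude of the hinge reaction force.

Take torques about the hinge: T sin 68° · 2.4 = 82×9.81×1.2 = 965.3 N·m.
So T = 965.3 / (0.9272 × 2.4) = 433.8 N.
ΣF_x = 0: H_x = T cos 68° = 162.5 N.
ΣF_y = 0: H_y = (82×9.81) − T sin 68° = 804.42 − 402.21 = 402.21 N.
|H| = √(H_x² + H_y²) = √((162.5)² + (402.21)²) = 433.8 N.

|H| ≈ 434 N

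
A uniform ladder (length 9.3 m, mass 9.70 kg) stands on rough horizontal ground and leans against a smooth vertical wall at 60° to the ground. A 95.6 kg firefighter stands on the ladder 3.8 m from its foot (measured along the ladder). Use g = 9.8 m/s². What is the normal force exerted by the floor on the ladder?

N_floor ≈ 1030 N

ΣF_y = 0: N_floor = 9.70×9.8 + 95.6×9.8 = 1031.9 N.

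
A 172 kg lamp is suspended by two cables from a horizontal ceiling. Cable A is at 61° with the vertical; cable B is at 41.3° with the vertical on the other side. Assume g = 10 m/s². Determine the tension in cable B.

Angles from the horizontal: cable A is 90° − 61° = 29°, cable B is 90° − 41.3° = 48.7°.
Weight W = 172 × 10 = 1720 N acts straight down.
Horizontal: T_A cos 29° = T_B cos 48.7°  →  T_A = 0.7546 T_B.
Vertical: T_A sin 29° + T_B sin 48.7° = 1720.
Substituting the horizontal relation into the vertical equation gives 1.117 T_B = 1720, so T_B = 1540 N.

T_B ≈ 1540 N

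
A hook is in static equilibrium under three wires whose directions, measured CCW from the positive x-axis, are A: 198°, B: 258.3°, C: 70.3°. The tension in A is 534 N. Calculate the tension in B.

Resolve: ΣF_x = 534 cos 198° + T_B cos 258.3° + T_C cos 70.3° = 0.
        ΣF_y = 534 sin 198° + T_B sin 258.3° + T_C sin 70.3° = 0.
The known terms sum to (-507.9, -165) N, so -0.2028 T_B + 0.3371 T_C = 507.9 and -0.9792 T_B + 0.9415 T_C = 165.
Solving simultaneously: T_B = 3036 N, T_C = 3333 N.

T_B ≈ 3040 N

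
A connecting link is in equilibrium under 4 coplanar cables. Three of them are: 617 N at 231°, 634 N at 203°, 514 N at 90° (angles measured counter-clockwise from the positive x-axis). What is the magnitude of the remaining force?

Sum the known components: ΣF_x = -971.9 N, ΣF_y = -213.2 N.
For equilibrium the remaining force must supply (−ΣF_x, −ΣF_y) = (971.9, 213.2) N.
Magnitude = √((971.9)² + (213.2)²) = 995 N; direction = atan2(213.2, 971.9) = 12.4°.

F ≈ 995 N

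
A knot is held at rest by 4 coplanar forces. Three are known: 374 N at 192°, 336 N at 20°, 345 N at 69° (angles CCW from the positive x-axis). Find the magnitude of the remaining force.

F ≈ 367 N

Sum the known components: ΣF_x = 73.55 N, ΣF_y = 359.2 N.
For equilibrium the remaining force must supply (−ΣF_x, −ΣF_y) = (-73.55, -359.2) N.
Magnitude = √((-73.55)² + (-359.2)²) = 366.7 N; direction = atan2(-359.2, -73.55) = 258.4°.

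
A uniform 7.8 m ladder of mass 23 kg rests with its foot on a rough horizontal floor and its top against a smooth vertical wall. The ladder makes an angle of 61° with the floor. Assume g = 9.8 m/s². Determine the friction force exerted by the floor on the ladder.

f ≈ 62.5 N

Torques about the foot: N_wall · 7.8 sin 61° = 23×9.8×3.9 cos 61° → N_wall = 62.471 N.
ΣF_x = 0: f_floor = N_wall = 62.471 N.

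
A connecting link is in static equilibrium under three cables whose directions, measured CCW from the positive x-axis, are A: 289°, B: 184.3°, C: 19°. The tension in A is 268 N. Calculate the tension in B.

Resolve: ΣF_x = 268 cos 289° + T_B cos 184.3° + T_C cos 19° = 0.
        ΣF_y = 268 sin 289° + T_B sin 184.3° + T_C sin 19° = 0.
The known terms sum to (87.25, -253.4) N, so -0.9972 T_B + 0.9455 T_C = -87.25 and -0.0750 T_B + 0.3256 T_C = 253.4.
Solving simultaneously: T_B = 1056 N, T_C = 1022 N.

T_B ≈ 1060 N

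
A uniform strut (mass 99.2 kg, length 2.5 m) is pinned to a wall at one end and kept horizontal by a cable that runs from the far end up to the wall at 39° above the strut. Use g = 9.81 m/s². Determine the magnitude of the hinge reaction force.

Take torques about the hinge: T sin 39° · 2.5 = 99.2×9.81×1.25 = 1216.4 N·m.
So T = 1216.4 / (0.6293 × 2.5) = 773.18 N.
ΣF_x = 0: H_x = T cos 39° = 600.87 N.
ΣF_y = 0: H_y = (99.2×9.81) − T sin 39° = 973.15 − 486.58 = 486.58 N.
|H| = √(H_x² + H_y²) = √((600.87)² + (486.58)²) = 773.18 N.

|H| ≈ 773 N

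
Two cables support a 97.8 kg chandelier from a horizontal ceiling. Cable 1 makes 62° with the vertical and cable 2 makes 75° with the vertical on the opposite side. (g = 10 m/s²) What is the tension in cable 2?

T_2 ≈ 1270 N

Angles from the horizontal: cable 1 is 90° − 62° = 28°, cable 2 is 90° − 75° = 15°.
Weight W = 97.8 × 10 = 978 N acts straight down.
Horizontal: T_1 cos 28° = T_2 cos 15°  →  T_1 = 1.094 T_2.
Vertical: T_1 sin 28° + T_2 sin 15° = 978.
Substituting the horizontal relation into the vertical equation gives 0.7724 T_2 = 978, so T_2 = 1266 N.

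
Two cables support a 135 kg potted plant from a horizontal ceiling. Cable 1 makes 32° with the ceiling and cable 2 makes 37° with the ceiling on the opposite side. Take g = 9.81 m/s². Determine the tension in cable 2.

Weight W = 135 × 9.81 = 1324 N acts straight down.
Horizontal: T_1 cos 32° = T_2 cos 37°  →  T_1 = 0.9417 T_2.
Vertical: T_1 sin 32° + T_2 sin 37° = 1324.
Substituting the horizontal relation into the vertical equation gives 1.101 T_2 = 1324, so T_2 = 1203 N.

T_2 ≈ 1200 N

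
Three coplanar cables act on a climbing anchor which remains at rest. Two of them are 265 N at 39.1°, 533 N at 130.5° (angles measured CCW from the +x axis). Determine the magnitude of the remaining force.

F ≈ 589 N

Sum the known components: ΣF_x = -140.5 N, ΣF_y = 572.4 N.
For equilibrium the remaining force must supply (−ΣF_x, −ΣF_y) = (140.5, -572.4) N.
Magnitude = √((140.5)² + (-572.4)²) = 589.4 N; direction = atan2(-572.4, 140.5) = 283.8°.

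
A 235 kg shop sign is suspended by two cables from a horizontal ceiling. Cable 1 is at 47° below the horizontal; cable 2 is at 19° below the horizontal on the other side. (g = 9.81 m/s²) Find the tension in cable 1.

T_1 ≈ 2390 N

Weight W = 235 × 9.81 = 2305 N acts straight down.
Horizontal: T_1 cos 47° = T_2 cos 19°  →  T_2 = 0.7213 T_1.
Vertical: T_1 sin 47° + T_2 sin 19° = 2305.
Substituting the horizontal relation into the vertical equation gives 0.9662 T_1 = 2305, so T_1 = 2386 N.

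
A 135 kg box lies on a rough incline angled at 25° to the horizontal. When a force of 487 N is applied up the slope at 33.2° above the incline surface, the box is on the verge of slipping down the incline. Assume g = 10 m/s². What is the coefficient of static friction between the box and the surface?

μ ≈ 0.170

On the verge of sliding down the incline, friction is at its maximum μN and acts up the slope.
Perpendicular to incline: N = W cos 25° − P sin 33.2° = 1224 − 266.7 = 956.9 N.
Along incline: P cos 33.2° + μN = W sin 25° → μ = (W sin 25° − P cos 33.2°) / N = 0.1704.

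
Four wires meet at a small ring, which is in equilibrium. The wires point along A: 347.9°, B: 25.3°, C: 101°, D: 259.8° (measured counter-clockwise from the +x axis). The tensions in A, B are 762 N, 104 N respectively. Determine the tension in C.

Resolve: ΣF_x = 762 cos 347.9° + 104 cos 25.3° + T_C cos 101° + T_D cos 259.8° = 0.
        ΣF_y = 762 sin 347.9° + 104 sin 25.3° + T_C sin 101° + T_D sin 259.8° = 0.
The known terms sum to (839.1, -115.3) N, so -0.1908 T_C − 0.1771 T_D = -839.1 and 0.9816 T_C − 0.9842 T_D = 115.3.
Solving simultaneously: T_C = 2340 N, T_D = 2217 N.

T_C ≈ 2340 N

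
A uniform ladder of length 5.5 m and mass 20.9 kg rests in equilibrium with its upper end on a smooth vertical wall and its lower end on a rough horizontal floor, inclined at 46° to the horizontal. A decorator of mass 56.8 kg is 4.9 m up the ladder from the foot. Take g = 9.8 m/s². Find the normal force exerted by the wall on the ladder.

Torques about the foot: N_wall · 5.5 sin 46° = 20.9×9.8×2.75 cos 46° + 56.8×9.8×4.9 cos 46° → N_wall = 577.8 N.

N_wall ≈ 578 N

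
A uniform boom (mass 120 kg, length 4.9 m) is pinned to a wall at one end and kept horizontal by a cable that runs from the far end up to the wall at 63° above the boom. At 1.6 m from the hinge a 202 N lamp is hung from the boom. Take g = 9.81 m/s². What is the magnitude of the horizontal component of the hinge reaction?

Take torques about the hinge: T sin 63° · 4.9 = 120×9.81×2.45 + 202×1.6 = 3207.3 N·m.
So T = 3207.3 / (0.8910 × 4.9) = 734.63 N.
ΣF_x = 0: H_x = T cos 63° = 333.51 N.

H_x ≈ 334 N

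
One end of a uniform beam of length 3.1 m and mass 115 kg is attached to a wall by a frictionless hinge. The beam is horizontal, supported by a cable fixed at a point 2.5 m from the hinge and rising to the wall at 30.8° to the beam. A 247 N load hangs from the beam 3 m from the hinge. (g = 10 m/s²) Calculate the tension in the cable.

T ≈ 1970 N

Take torques about the hinge: T sin 30.8° · 2.5 = 115×10×1.55 + 247×3 = 2523.5 N·m.
So T = 2523.5 / (0.5120 × 2.5) = 1971.3 N.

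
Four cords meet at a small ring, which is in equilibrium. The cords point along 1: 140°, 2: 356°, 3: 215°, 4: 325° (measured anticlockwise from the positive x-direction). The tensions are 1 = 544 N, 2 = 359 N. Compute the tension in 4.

Resolve: ΣF_x = 544 cos 140° + 359 cos 356° + T_3 cos 215° + T_4 cos 325° = 0.
        ΣF_y = 544 sin 140° + 359 sin 356° + T_3 sin 215° + T_4 sin 325° = 0.
The known terms sum to (-58.6, 324.6) N, so -0.8192 T_3 + 0.8192 T_4 = 58.6 and -0.5736 T_3 − 0.5736 T_4 = -324.6.
Solving simultaneously: T_3 = 247.2 N, T_4 = 318.8 N.

T_4 ≈ 319 N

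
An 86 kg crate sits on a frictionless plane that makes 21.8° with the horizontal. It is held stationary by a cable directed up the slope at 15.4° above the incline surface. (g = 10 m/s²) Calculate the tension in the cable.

Take axes along and perpendicular to the incline. Weight components: W sin 21.8° = 319.4 N down-slope, W cos 21.8° = 798.5 N into the surface.
Along incline: T cos 15.4° = W sin 21.8° → T = 331.3 N.
Perpendicular: N = W cos 21.8° − T sin 15.4° = 710.5 N.

T ≈ 331 N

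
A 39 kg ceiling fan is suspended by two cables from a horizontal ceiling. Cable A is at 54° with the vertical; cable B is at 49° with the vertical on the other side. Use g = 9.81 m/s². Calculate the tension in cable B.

T_B ≈ 318 N

Angles from the horizontal: cable A is 90° − 54° = 36°, cable B is 90° − 49° = 41°.
Weight W = 39 × 9.81 = 382.6 N acts straight down.
Horizontal: T_A cos 36° = T_B cos 41°  →  T_A = 0.9329 T_B.
Vertical: T_A sin 36° + T_B sin 41° = 382.6.
Substituting the horizontal relation into the vertical equation gives 1.204 T_B = 382.6, so T_B = 317.7 N.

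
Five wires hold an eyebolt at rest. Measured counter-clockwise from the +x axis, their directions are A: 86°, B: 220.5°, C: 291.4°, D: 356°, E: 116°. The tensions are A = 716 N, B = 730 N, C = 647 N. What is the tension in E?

T_E ≈ 439 N

Resolve: ΣF_x = 716 cos 86° + 730 cos 220.5° + 647 cos 291.4° + T_D cos 356° + T_E cos 116° = 0.
        ΣF_y = 716 sin 86° + 730 sin 220.5° + 647 sin 291.4° + T_D sin 356° + T_E sin 116° = 0.
The known terms sum to (-269.1, -362.2) N, so 0.9976 T_D − 0.4384 T_E = 269.1 and -0.0698 T_D + 0.8988 T_E = 362.2.
Solving simultaneously: T_D = 462.6 N, T_E = 438.9 N.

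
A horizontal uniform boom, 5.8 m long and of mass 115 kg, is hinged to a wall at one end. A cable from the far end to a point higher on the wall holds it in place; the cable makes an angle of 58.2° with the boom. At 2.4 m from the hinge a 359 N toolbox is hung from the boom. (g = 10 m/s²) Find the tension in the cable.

Take torques about the hinge: T sin 58.2° · 5.8 = 115×10×2.9 + 359×2.4 = 4196.6 N·m.
So T = 4196.6 / (0.8499 × 5.8) = 851.34 N.

T ≈ 851 N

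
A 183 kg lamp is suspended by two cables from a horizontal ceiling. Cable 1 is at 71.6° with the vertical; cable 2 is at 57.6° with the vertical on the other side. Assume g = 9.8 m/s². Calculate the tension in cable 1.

Angles from the horizontal: cable 1 is 90° − 71.6° = 18.4°, cable 2 is 90° − 57.6° = 32.4°.
Weight W = 183 × 9.8 = 1793 N acts straight down.
Horizontal: T_1 cos 18.4° = T_2 cos 32.4°  →  T_2 = 1.124 T_1.
Vertical: T_1 sin 18.4° + T_2 sin 32.4° = 1793.
Substituting the horizontal relation into the vertical equation gives 0.9178 T_1 = 1793, so T_1 = 1954 N.

T_1 ≈ 1950 N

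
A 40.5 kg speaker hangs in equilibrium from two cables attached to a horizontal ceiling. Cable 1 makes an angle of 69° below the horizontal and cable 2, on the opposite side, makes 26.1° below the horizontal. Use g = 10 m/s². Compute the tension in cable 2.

Weight W = 40.5 × 10 = 405 N acts straight down.
Horizontal: T_1 cos 69° = T_2 cos 26.1°  →  T_1 = 2.506 T_2.
Vertical: T_1 sin 69° + T_2 sin 26.1° = 405.
Substituting the horizontal relation into the vertical equation gives 2.779 T_2 = 405, so T_2 = 145.7 N.

T_2 ≈ 146 N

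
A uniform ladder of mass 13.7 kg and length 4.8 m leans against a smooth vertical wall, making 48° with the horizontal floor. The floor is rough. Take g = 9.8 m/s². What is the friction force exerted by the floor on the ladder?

Torques about the foot: N_wall · 4.8 sin 48° = 13.7×9.8×2.4 cos 48° → N_wall = 60.444 N.
ΣF_x = 0: f_floor = N_wall = 60.444 N.

f ≈ 60.4 N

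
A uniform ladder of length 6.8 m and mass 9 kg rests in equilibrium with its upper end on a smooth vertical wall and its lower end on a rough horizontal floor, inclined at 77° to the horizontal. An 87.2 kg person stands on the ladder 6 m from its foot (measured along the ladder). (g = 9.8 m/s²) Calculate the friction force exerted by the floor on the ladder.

Torques about the foot: N_wall · 6.8 sin 77° = 9×9.8×3.4 cos 77° + 87.2×9.8×6 cos 77° → N_wall = 184.26 N.
ΣF_x = 0: f_floor = N_wall = 184.26 N.

f ≈ 184 N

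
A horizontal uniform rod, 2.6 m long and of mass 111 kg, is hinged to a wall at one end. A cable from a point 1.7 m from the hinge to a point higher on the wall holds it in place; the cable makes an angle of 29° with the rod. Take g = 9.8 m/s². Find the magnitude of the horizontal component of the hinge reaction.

H_x ≈ 1500 N

Take torques about the hinge: T sin 29° · 1.7 = 111×9.8×1.3 = 1414.1 N·m.
So T = 1414.1 / (0.4848 × 1.7) = 1715.8 N.
ΣF_x = 0: H_x = T cos 29° = 1500.7 N.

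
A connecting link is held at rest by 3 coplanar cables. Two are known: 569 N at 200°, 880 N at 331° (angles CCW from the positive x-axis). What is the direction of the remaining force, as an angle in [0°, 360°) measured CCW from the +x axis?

Sum the known components: ΣF_x = 235 N, ΣF_y = -621.2 N.
For equilibrium the remaining force must supply (−ΣF_x, −ΣF_y) = (-235, 621.2) N.
Magnitude = √((-235)² + (621.2)²) = 664.2 N; direction = atan2(621.2, -235) = 110.7°.

θ ≈ 111°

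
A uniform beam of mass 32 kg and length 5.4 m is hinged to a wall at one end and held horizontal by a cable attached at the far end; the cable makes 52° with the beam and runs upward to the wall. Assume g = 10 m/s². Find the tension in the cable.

T ≈ 203 N

Take torques about the hinge: T sin 52° · 5.4 = 32×10×2.7 = 864 N·m.
So T = 864 / (0.7880 × 5.4) = 203.04 N.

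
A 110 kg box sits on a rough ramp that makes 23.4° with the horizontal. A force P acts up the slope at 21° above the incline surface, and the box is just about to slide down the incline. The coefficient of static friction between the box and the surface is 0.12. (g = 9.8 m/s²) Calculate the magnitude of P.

On the verge of sliding down the incline, friction equals μN and acts up the slope.
Perpendicular: N + P sin 21° = W cos 23.4° = 989.3 N.
Along incline: P cos 21° + μN = W sin 23.4° with W sin 23.4° = 428.1 N.
Solving the pair for P and N: P = 347.4 N, N = 864.8 N (and f = μN = 103.8 N).

P ≈ 347 N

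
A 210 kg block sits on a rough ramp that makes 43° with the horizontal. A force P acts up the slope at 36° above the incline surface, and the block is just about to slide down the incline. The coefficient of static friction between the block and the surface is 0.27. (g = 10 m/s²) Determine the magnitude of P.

P ≈ 1560 N

On the verge of sliding down the incline, friction equals μN and acts up the slope.
Perpendicular: N + P sin 36° = W cos 43° = 1536 N.
Along incline: P cos 36° + μN = W sin 43° with W sin 43° = 1432 N.
Solving the pair for P and N: P = 1565 N, N = 616.2 N (and f = μN = 166.4 N).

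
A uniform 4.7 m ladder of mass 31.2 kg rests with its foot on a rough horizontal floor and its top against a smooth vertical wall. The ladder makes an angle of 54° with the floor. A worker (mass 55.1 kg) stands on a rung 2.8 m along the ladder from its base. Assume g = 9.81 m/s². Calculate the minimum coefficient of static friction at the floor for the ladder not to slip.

μ_min ≈ 0.408

ΣF_y = 0: N_floor = 31.2×9.81 + 55.1×9.81 = 846.6 N.
Torques about the foot: N_wall · 4.7 sin 54° = 31.2×9.81×2.35 cos 54° + 55.1×9.81×2.8 cos 54° → N_wall = 345.15 N.
ΣF_x = 0: f_floor = N_wall = 345.15 N.
μ_min = f_floor / N_floor = 345.15 / 846.6 = 0.4077.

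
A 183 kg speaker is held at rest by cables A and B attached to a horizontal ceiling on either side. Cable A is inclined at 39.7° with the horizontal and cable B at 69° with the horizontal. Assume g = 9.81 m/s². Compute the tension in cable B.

T_B ≈ 1460 N

Weight W = 183 × 9.81 = 1795 N acts straight down.
Horizontal: T_A cos 39.7° = T_B cos 69°  →  T_A = 0.4658 T_B.
Vertical: T_A sin 39.7° + T_B sin 69° = 1795.
Substituting the horizontal relation into the vertical equation gives 1.231 T_B = 1795, so T_B = 1458 N.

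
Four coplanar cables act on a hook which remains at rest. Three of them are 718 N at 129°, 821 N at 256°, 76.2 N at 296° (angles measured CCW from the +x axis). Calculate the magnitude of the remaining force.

F ≈ 689 N

Sum the known components: ΣF_x = -617.1 N, ΣF_y = -307.1 N.
For equilibrium the remaining force must supply (−ΣF_x, −ΣF_y) = (617.1, 307.1) N.
Magnitude = √((617.1)² + (307.1)²) = 689.3 N; direction = atan2(307.1, 617.1) = 26.5°.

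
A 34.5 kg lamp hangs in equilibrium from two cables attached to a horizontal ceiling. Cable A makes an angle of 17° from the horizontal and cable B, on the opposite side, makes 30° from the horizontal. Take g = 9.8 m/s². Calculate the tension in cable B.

T_B ≈ 442 N

Weight W = 34.5 × 9.8 = 338.1 N acts straight down.
Horizontal: T_A cos 17° = T_B cos 30°  →  T_A = 0.9056 T_B.
Vertical: T_A sin 17° + T_B sin 30° = 338.1.
Substituting the horizontal relation into the vertical equation gives 0.7648 T_B = 338.1, so T_B = 442.1 N.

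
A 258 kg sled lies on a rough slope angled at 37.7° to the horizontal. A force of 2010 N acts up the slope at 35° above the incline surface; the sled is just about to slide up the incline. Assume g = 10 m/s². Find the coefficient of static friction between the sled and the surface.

μ ≈ 0.0774

On the verge of sliding up the incline, friction is at its maximum μN and acts down the slope.
Perpendicular to incline: N = W cos 37.7° − P sin 35° = 2041 − 1153 = 888.5 N.
Along incline: P cos 35° − μN = W sin 37.7° → μ = −(W sin 37.7° − P cos 35°) / N = 0.07739.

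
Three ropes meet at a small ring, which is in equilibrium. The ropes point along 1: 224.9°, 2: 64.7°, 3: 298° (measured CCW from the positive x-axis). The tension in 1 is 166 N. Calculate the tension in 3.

T_3 ≈ 70.1 N

Resolve: ΣF_x = 166 cos 224.9° + T_2 cos 64.7° + T_3 cos 298° = 0.
        ΣF_y = 166 sin 224.9° + T_2 sin 64.7° + T_3 sin 298° = 0.
The known terms sum to (-117.6, -117.2) N, so 0.4274 T_2 + 0.4695 T_3 = 117.6 and 0.9041 T_2 − 0.8829 T_3 = 117.2.
Solving simultaneously: T_2 = 198.1 N, T_3 = 70.13 N.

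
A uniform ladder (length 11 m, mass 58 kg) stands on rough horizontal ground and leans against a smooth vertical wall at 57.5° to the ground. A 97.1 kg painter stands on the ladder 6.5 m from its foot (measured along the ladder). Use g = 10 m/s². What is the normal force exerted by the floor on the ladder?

N_floor ≈ 1550 N

ΣF_y = 0: N_floor = 58×10 + 97.1×10 = 1551 N.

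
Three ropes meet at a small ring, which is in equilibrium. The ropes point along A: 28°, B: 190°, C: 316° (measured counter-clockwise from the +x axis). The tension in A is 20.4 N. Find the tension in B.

Resolve: ΣF_x = 20.4 cos 28° + T_B cos 190° + T_C cos 316° = 0.
        ΣF_y = 20.4 sin 28° + T_B sin 190° + T_C sin 316° = 0.
The known terms sum to (18.01, 9.577) N, so -0.9848 T_B + 0.7193 T_C = -18.01 and -0.1736 T_B − 0.6947 T_C = -9.577.
Solving simultaneously: T_B = 23.98 N, T_C = 7.792 N.

T_B ≈ 24 N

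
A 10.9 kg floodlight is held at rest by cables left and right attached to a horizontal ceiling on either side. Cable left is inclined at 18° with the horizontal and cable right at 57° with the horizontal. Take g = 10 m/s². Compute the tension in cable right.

T_right ≈ 107 N

Weight W = 10.9 × 10 = 109 N acts straight down.
Horizontal: T_left cos 18° = T_right cos 57°  →  T_left = 0.5727 T_right.
Vertical: T_left sin 18° + T_right sin 57° = 109.
Substituting the horizontal relation into the vertical equation gives 1.016 T_right = 109, so T_right = 107.3 N.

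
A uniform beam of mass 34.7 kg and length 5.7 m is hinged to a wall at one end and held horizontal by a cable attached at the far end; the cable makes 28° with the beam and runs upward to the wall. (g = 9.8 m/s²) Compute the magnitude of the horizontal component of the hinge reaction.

H_x ≈ 320 N

Take torques about the hinge: T sin 28° · 5.7 = 34.7×9.8×2.85 = 969.17 N·m.
So T = 969.17 / (0.4695 × 5.7) = 362.17 N.
ΣF_x = 0: H_x = T cos 28° = 319.78 N.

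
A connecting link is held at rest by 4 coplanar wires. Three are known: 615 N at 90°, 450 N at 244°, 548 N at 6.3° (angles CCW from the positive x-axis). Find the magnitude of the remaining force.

F ≈ 440 N

Sum the known components: ΣF_x = 347.4 N, ΣF_y = 270.7 N.
For equilibrium the remaining force must supply (−ΣF_x, −ΣF_y) = (-347.4, -270.7) N.
Magnitude = √((-347.4)² + (-270.7)²) = 440.4 N; direction = atan2(-270.7, -347.4) = 217.9°.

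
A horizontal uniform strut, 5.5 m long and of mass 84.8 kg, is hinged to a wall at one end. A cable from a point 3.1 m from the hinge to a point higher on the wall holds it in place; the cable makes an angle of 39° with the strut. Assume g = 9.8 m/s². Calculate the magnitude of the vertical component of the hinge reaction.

Take torques about the hinge: T sin 39° · 3.1 = 84.8×9.8×2.75 = 2285.4 N·m.
So T = 2285.4 / (0.6293 × 3.1) = 1171.4 N.
ΣF_y = 0: H_y = (84.8×9.8) − T sin 39° = 831.04 − 737.21 = 93.827 N.

|H_y| ≈ 93.8 N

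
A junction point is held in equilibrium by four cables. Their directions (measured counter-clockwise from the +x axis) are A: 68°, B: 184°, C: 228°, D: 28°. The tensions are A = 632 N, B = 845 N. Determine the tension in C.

Resolve: ΣF_x = 632 cos 68° + 845 cos 184° + T_C cos 228° + T_D cos 28° = 0.
        ΣF_y = 632 sin 68° + 845 sin 184° + T_C sin 228° + T_D sin 28° = 0.
The known terms sum to (-606.2, 527) N, so -0.6691 T_C + 0.8829 T_D = 606.2 and -0.7431 T_C + 0.4695 T_D = -527.
Solving simultaneously: T_C = 2193 N, T_D = 2348 N.

T_C ≈ 2190 N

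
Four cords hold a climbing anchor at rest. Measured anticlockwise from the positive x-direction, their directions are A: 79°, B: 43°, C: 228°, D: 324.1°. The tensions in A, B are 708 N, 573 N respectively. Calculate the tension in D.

Resolve: ΣF_x = 708 cos 79° + 573 cos 43° + T_C cos 228° + T_D cos 324.1° = 0.
        ΣF_y = 708 sin 79° + 573 sin 43° + T_C sin 228° + T_D sin 324.1° = 0.
The known terms sum to (554.2, 1086) N, so -0.6691 T_C + 0.8100 T_D = -554.2 and -0.7431 T_C − 0.5864 T_D = -1086.
Solving simultaneously: T_C = 1211 N, T_D = 316.5 N.

T_D ≈ 316 N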